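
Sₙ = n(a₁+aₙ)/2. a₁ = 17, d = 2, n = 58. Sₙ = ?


aₙ = 17 + (58-1)×2 = 131
Sₙ = n(a₁+aₙ)/2 = 58×(17+131)/2
= 58×148/2 = 4292

S_58 = 4292


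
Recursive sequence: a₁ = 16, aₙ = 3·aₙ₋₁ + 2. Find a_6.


Computing step by step:
a_1 = 16
a_2 = 50
a_3 = 152
a_4 = 458
a_5 = 1376
a_6 = 4130


a_6 = 4130


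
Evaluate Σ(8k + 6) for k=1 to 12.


Σ(8k+6) = 8·Σk + 6·n
= 8·78 + 6·12
= 624 + 72 = 696

Σ = 696


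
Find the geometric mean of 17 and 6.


GM = √(17×6) = √102 = 10.0995

GM = 10.0995


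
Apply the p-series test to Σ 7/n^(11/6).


p-series test: Σ c/n^p converges if p > 1, diverges if p ≤ 1 (constant c > 0 doesn't affect convergence).
p = 11/6
11/6 > 1 → CONVERGES

Converges (p = 11/6 > 1)


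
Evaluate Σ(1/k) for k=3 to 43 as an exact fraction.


Σₖ₌3^43 1/k = 1/3 + 1/4 + 1/5 + ... + 1/43
= 348646925444470217/122332313750680800
≈ 2.85

Sum = 348646925444470217/122332313750680800 ≈ 2.85


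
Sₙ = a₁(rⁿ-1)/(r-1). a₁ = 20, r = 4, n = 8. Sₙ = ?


Sₙ = 20×(4^8 - 1)/(4 - 1)
= 20×(65536 - 1)/3
= 20×65535/3
= 436900

S_8 = 436900


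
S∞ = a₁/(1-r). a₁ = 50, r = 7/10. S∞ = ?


S∞ = a₁/(1-r) = 50/(1 - 7/10)
= 50/(3/10)
= 500/3

S∞ = 500/3


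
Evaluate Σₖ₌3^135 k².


Σₖ₌3^135 k² = Σₖ₌₁^135 k² − Σₖ₌₁^2 k²
= 135·136·271/6 − 2·3·5/6
= 829260 − 5 = 829255

Σk² = 829255


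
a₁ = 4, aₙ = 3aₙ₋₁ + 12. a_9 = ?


Computing step by step:
a_1 = 4
a_2 = 24
a_3 = 84
a_4 = 264
a_5 = 804
a_6 = 2424
a_7 = 7284
a_8 = 21864
a_9 = 65604


a_9 = 65604


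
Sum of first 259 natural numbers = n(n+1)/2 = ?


n(n+1)/2 = 259×260/2 = 67340/2 = 33670

Σk = 33670


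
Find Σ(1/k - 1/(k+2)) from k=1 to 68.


Telescoping with gap 2: two head and two tail terms survive.
= (1 + 1/2) - (1/69 + 1/70)
= 3/2 - 1/69 - 1/70 = 3553/2415

Sum = 3553/2415


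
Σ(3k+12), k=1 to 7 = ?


Σ(3k+12) = 3·Σk + 12·n
= 3·28 + 12·7
= 84 + 84 = 168

Σ = 168


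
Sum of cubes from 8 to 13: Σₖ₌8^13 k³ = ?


Σₖ₌8^13 k³ = [13·14/2]² − [7·8/2]²
= 8281 − 784 = 7497

Σk³ = 7497


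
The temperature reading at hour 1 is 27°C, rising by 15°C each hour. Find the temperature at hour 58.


aₙ = a₁ + (n-1)d
= 27 + (58-1)×15
= 27 + 855
= 882

a_58 = 882


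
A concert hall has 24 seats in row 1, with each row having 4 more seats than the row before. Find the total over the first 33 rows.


aₙ = 24 + (33-1)×4 = 152
Sₙ = n(a₁+aₙ)/2 = 33×(24+152)/2
= 33×176/2 = 2904

S_33 = 2904


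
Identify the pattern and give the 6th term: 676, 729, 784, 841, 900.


Pattern: perfect squares: n²
Terms: 676, 729, 784, 841, 900
Next term = 961

Next term = 961


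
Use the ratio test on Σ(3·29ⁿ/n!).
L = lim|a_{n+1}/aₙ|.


aₙ = 3·29^n/n!
a_{n+1}/aₙ = 29^(n+1)/(n+1)! × n!/29^n  (constant 3 cancels)
= 29/(n+1)
L = lim(n→∞) 29/(n+1) = 0
L < 1 → series CONVERGES

Converges (ratio test: L = 0 < 1)


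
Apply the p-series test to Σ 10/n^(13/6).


p-series test: Σ c/n^p converges if p > 1, diverges if p ≤ 1 (constant c > 0 doesn't affect convergence).
p = 13/6
13/6 > 1 → CONVERGES

Converges (p = 13/6 > 1)


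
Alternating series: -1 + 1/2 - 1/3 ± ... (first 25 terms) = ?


S = -1 + 1/2 - 1/3 + 1/4 - 1/5 + 1/6 - 1/7 + 1/8 ± ...
= -0.7127
(Full series converges to -ln(2) ≈ -0.6931)

S_25 = -0.7127


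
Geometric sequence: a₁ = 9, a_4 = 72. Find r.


r^(n-1) = aₙ/a₁
r^3 = 72/9 = 8
r = 8^(1/3)
= 2

r = 2


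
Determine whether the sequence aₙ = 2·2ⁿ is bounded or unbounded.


aₙ = 2·2ⁿ → as n→∞, aₙ→∞ (since base 2 > 1)
No finite upper bound exists
The sequence is UNBOUNDED

Unbounded (aₙ → ∞ as n → ∞)


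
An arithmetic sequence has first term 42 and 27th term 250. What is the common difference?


d = (aₙ - a₁)/(n-1)
= (250 - 42)/(27-1)
= 208/26 = 8

d = 8


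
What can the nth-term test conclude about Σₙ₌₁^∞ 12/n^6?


lim(n→∞) 12/n^6 = 0
lim aₙ = 0 → nth-term test is INCONCLUSIVE
(Need other tests; this is actually a convergent p-series with p=6 > 1)

Inconclusive (lim aₙ = 0; need another test)


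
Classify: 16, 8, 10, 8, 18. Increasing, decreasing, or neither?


Differences: -8, 2, -2, 10
Difference at position 2 is +2 (> 0) but position 1 is -8 (< 0) — sequence both rises and falls
→ NOT monotonic

Not monotonic


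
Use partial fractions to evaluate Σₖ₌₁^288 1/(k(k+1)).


1/(k(k+1)) = 1/k - 1/(k+1) (partial fractions)
Telescoping: Σ = 1 - 1/289 = 288/289

Sum = 288/289


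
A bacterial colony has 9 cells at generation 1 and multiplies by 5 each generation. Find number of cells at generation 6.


aₙ = a₁·r^(n-1)
= 9×5^5
= 9×3125
= 28125

a_6 = 28125


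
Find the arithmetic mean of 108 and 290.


AM = (108 + 290)/2 = 398/2 = 199

AM = 199


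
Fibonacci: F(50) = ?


Fibonacci sequence: 1, 1, 2, 3, 5, 8, 13, 21, 34, 55, 89, ...
F(50) = 12586269025

F(50) = 12586269025


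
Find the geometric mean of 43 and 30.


GM = √(43×30) = √1290 = 35.9166

GM = 35.9166


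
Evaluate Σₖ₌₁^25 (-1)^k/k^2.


S = -1 + 1/4 - 1/9 + 1/16 - 1/25 + 1/36 - 1/49 + 1/64 ± ...
= -0.8232
(Full series converges to -π²/12 ≈ -0.8225)

S_25 = -0.8232


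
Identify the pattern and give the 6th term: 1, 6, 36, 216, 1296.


Pattern: geometric (r=6)
Terms: 1, 6, 36, 216, 1296
Next term = 7776

Next term = 7776


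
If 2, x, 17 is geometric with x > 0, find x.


GM = √(2×17) = √34 = 5.831

GM = 5.831


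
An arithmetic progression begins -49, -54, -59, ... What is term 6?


aₙ = a₁ + (n-1)d
= -49 + (6-1)×-5
= -49 - 25
= -74

a_6 = -74


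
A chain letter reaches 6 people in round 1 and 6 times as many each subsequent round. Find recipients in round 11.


aₙ = a₁·r^(n-1)
= 6×6^10
= 6×60466176
= 362797056

a_11 = 362797056


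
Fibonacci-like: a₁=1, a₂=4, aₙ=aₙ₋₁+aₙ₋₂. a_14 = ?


Computing iteratively: 1, 4, 5, 9, 14, 23, 37, 60, 97, 157, 254, 411, ...
a_14 = 1076

a_14 = 1076


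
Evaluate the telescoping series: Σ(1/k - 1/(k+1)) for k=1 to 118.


Telescoping: adjacent terms cancel.
= 1/1 - 1/119
= 1 - 1/119 = 118/119

Sum = 118/119


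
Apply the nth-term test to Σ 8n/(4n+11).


lim(n→∞) 8n/(4n+11) = 8/4 = 2  (divide numerator and denominator by n)
lim aₙ = 2 ≠ 0 → series DIVERGES

Diverges (lim aₙ = 2 ≠ 0)


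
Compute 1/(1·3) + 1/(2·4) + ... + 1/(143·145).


1/(k(k+2)) = (1/2)·(1/k - 1/(k+2)) (partial fractions)
Telescoping: Σ = (1/2)·(1 + 1/2 - 1/144 - 1/145) = 31031/41760

Sum = 31031/41760


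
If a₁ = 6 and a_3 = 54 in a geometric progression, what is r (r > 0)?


r^(n-1) = aₙ/a₁
r^2 = 54/6 = 9
r = 9^(1/2)
= ±3; taking r > 0 gives r = 3

r = 3


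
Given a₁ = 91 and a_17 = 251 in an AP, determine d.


d = (aₙ - a₁)/(n-1)
= (251 - 91)/(17-1)
= 160/16 = 10

d = 10


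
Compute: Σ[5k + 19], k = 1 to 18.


Σ(5k+19) = 5·Σk + 19·n
= 5·171 + 19·18
= 855 + 342 = 1197

Σ = 1197


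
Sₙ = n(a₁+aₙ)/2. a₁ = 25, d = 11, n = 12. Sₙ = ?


aₙ = 25 + (12-1)×11 = 146
Sₙ = n(a₁+aₙ)/2 = 12×(25+146)/2
= 12×171/2 = 1026

S_12 = 1026


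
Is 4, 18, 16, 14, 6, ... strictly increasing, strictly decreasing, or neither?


Differences: 14, -2, -2, -8
Difference at position 1 is +14 (> 0) but position 2 is -2 (< 0) — sequence both rises and falls
→ NOT monotonic

Not monotonic


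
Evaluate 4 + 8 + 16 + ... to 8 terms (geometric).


Sₙ = 4×(2^8 - 1)/(2 - 1)
= 4×(256 - 1)/1
= 4×255/1
= 1020

S_8 = 1020


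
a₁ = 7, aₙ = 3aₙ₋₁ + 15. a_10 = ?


Computing step by step:
a_1 = 7
a_2 = 36
a_3 = 123
a_4 = 384
a_5 = 1167
a_6 = 3516
a_7 = 10563
a_8 = 31704
a_9 = 95127
a_10 = 285396


a_10 = 285396


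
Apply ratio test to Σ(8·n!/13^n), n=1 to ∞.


aₙ = 8·n!/13^n
a_{n+1}/aₙ = (n+1)!/13^(n+1) × 13^n/n!  (constant 8 cancels)
= (n+1)/13
L = lim(n→∞) (n+1)/13 = ∞
L > 1 → series DIVERGES

Diverges (ratio test: L = ∞ > 1)


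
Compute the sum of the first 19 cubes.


n(n+1)/2 = 19×20/2 = 190
Σk³ = 190² = 36100

Σk³ = 36100


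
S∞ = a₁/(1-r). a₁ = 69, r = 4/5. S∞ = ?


S∞ = a₁/(1-r) = 69/(1 - 4/5)
= 69/(1/5)
= 345

S∞ = 345


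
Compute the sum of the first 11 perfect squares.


n = 11
n(n+1)(2n+1)/6 = 11×12×23/6
= 3036/6 = 506

Σk² = 506


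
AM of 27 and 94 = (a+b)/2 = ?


AM = (27 + 94)/2 = 121/2 = 60.5

AM = 60.5


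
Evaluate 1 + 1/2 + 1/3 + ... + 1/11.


H_11 = 1/1 + 1/2 + 1/3 + ... + 1/11
= 83711/27720
≈ 3.0199

H_11 = 83711/27720 ≈ 3.0199


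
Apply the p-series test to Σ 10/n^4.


p-series test: Σ c/n^p converges if p > 1, diverges if p ≤ 1 (constant c > 0 doesn't affect convergence).
p = 4
4 > 1 → CONVERGES

Converges (p = 4 > 1)


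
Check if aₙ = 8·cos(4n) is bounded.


For all n, -1 ≤ cos(4n) ≤ 1, so -8 ≤ 8·cos(4n) ≤ 8
Lower bound: -8, Upper bound: 8
The sequence IS bounded

Bounded (-8 ≤ aₙ ≤ 8)


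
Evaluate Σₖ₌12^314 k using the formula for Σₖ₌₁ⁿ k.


Σₖ₌12^314 k = Σₖ₌₁^314 k − Σₖ₌₁^11 k
= 314·315/2 − 11·12/2
= 49455 − 66 = 49389

Σk = 49389


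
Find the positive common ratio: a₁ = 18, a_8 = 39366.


r^(n-1) = aₙ/a₁
r^7 = 39366/18 = 2187
r = 2187^(1/7)
= 3

r = 3


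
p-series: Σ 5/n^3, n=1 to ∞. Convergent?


p-series test: Σ c/n^p converges if p > 1, diverges if p ≤ 1 (constant c > 0 doesn't affect convergence).
p = 3
3 > 1 → CONVERGES

Converges (p = 3 > 1)


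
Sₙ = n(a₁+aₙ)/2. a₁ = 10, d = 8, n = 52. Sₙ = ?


aₙ = 10 + (52-1)×8 = 418
Sₙ = n(a₁+aₙ)/2 = 52×(10+418)/2
= 52×428/2 = 11128

S_52 = 11128


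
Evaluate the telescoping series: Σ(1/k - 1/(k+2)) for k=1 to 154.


Telescoping with gap 2: two head and two tail terms survive.
= (1 + 1/2) - (1/155 + 1/156)
= 3/2 - 1/155 - 1/156 = 35959/24180

Sum = 35959/24180


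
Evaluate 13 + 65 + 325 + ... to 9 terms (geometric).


Sₙ = 13×(5^9 - 1)/(5 - 1)
= 13×(1953125 - 1)/4
= 13×1953124/4
= 6347653

S_9 = 6347653


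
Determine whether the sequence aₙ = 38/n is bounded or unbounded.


a₁ = 38, a₂ = 38/2, a₃ = 38/3, ...
0 < aₙ ≤ 38 for all n ≥ 1
Lower bound: 0, Upper bound: 38
The sequence IS bounded

Bounded (0 < aₙ ≤ 38)


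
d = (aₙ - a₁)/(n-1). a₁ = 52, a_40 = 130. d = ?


d = (aₙ - a₁)/(n-1)
= (130 - 52)/(40-1)
= 78/39 = 2

d = 2


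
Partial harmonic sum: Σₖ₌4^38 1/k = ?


Σₖ₌4^38 1/k = 1/4 + 1/5 + 1/6 + ... + 1/38
= 1163092393297033/485721041551200
≈ 2.3946

Sum = 1163092393297033/485721041551200 ≈ 2.3946


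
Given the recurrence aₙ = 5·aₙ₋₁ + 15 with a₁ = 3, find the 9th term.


Computing step by step:
a_1 = 3
a_2 = 30
a_3 = 165
a_4 = 840
a_5 = 4215
a_6 = 21090
a_7 = 105465
a_8 = 527340
a_9 = 2636715


a_9 = 2636715


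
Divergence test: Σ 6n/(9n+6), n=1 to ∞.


lim(n→∞) 6n/(9n+6) = 6/9 = 2/3  (divide numerator and denominator by n)
lim aₙ = 2/3 ≠ 0 → series DIVERGES

Diverges (lim aₙ = 2/3 ≠ 0)


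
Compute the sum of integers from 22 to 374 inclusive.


Σₖ₌22^374 k = Σₖ₌₁^374 k − Σₖ₌₁^21 k
= 374·375/2 − 21·22/2
= 70125 − 231 = 69894

Σk = 69894


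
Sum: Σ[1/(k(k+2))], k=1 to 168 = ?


1/(k(k+2)) = (1/2)·(1/k - 1/(k+2)) (partial fractions)
Telescoping: Σ = (1/2)·(1 + 1/2 - 1/169 - 1/170) = 10689/14365

Sum = 10689/14365


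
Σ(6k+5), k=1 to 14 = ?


Σ(6k+5) = 6·Σk + 5·n
= 6·105 + 5·14
= 630 + 70 = 700

Σ = 700


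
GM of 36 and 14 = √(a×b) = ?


GM = √(36×14) = √504 = 22.4499

GM = 22.4499


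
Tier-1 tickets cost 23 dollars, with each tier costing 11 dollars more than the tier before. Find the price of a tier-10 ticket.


aₙ = a₁ + (n-1)d
= 23 + (10-1)×11
= 23 + 99
= 122

a_10 = 122


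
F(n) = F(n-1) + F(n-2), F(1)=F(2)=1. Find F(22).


Fibonacci sequence: 1, 1, 2, 3, 5, 8, 13, 21, 34, 55, 89, ...
F(22) = 17711

F(22) = 17711


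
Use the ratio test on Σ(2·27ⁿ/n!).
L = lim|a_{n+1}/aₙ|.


aₙ = 2·27^n/n!
a_{n+1}/aₙ = 27^(n+1)/(n+1)! × n!/27^n  (constant 2 cancels)
= 27/(n+1)
L = lim(n→∞) 27/(n+1) = 0
L < 1 → series CONVERGES

Converges (ratio test: L = 0 < 1)


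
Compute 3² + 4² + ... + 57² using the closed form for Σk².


Σₖ₌3^57 k² = Σₖ₌₁^57 k² − Σₖ₌₁^2 k²
= 57·58·115/6 − 2·3·5/6
= 63365 − 5 = 63360

Σk² = 63360


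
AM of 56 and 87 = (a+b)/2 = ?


AM = (56 + 87)/2 = 143/2 = 71.5

AM = 71.5


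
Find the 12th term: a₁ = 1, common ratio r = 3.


aₙ = a₁·r^(n-1)
= 1×3^11
= 1×177147
= 177147

a_12 = 177147


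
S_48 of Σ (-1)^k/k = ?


S = -1 + 1/2 - 1/3 + 1/4 - 1/5 + 1/6 - 1/7 + 1/8 ± ...
= -0.6828
(Full series converges to -ln(2) ≈ -0.6931)

S_48 = -0.6828


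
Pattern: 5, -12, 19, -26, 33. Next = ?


Pattern: alternating sign, magnitude arithmetic (d=7)
Terms: 5, -12, 19, -26, 33
Next term = -40

Next term = -40


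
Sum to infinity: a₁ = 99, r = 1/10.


S∞ = a₁/(1-r) = 99/(1 - 1/10)
= 99/(9/10)
= 110

S∞ = 110


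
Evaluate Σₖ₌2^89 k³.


Σₖ₌2^89 k³ = [89·90/2]² − [1·2/2]²
= 16040025 − 1 = 16040024

Σk³ = 16040024


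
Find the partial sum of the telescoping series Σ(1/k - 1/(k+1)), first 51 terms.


Telescoping: adjacent terms cancel.
= 1/1 - 1/52
= 1 - 1/52 = 51/52

Sum = 51/52


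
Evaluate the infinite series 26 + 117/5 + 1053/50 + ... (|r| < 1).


S∞ = a₁/(1-r) = 26/(1 - 9/10)
= 26/(1/10)
= 260

S∞ = 260


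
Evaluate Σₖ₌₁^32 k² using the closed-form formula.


n = 32
n(n+1)(2n+1)/6 = 32×33×65/6
= 68640/6 = 11440

Σk² = 11440


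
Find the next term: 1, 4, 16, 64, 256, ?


Pattern: geometric (r=4)
Terms: 1, 4, 16, 64, 256
Next term = 1024

Next term = 1024


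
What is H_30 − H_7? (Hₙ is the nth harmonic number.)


Σₖ₌8^30 1/k = 1/8 + 1/9 + 1/10 + ... + 1/30
= 3265686320887/2329089562800
≈ 1.4021

Sum = 3265686320887/2329089562800 ≈ 1.4021


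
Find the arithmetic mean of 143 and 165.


AM = (143 + 165)/2 = 308/2 = 154

AM = 154


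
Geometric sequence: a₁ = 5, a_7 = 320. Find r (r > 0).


r^(n-1) = aₙ/a₁
r^6 = 320/5 = 64
r = 64^(1/6)
= ±2; taking r > 0 gives r = 2

r = 2


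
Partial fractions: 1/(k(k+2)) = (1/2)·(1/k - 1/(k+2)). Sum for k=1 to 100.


1/(k(k+2)) = (1/2)·(1/k - 1/(k+2)) (partial fractions)
Telescoping: Σ = (1/2)·(1 + 1/2 - 1/101 - 1/102) = 7625/10302

Sum = 7625/10302


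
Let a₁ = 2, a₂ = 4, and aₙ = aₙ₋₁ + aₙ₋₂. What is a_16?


Computing iteratively: 2, 4, 6, 10, 16, 26, 42, 68, 110, 178, 288, 466, ...
a_16 = 3194

a_16 = 3194


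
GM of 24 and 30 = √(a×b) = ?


GM = √(24×30) = √720 = 26.8328

GM = 26.8328


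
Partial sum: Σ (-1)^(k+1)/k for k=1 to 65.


S = 1 - 1/2 + 1/3 - 1/4 + 1/5 - 1/6 + 1/7 - 1/8 ± ...
= 0.7008
(Full series converges to +ln(2) ≈ +0.6931)

S_65 = 0.7008


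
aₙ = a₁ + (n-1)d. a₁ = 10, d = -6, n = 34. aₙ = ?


aₙ = a₁ + (n-1)d
= 10 + (34-1)×-6
= 10 - 198
= -188

a_34 = -188


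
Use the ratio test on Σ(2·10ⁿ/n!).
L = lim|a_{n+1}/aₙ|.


aₙ = 2·10^n/n!
a_{n+1}/aₙ = 10^(n+1)/(n+1)! × n!/10^n  (constant 2 cancels)
= 10/(n+1)
L = lim(n→∞) 10/(n+1) = 0
L < 1 → series CONVERGES

Converges (ratio test: L = 0 < 1)


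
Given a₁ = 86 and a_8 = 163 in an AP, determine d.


d = (aₙ - a₁)/(n-1)
= (163 - 86)/(8-1)
= 77/7 = 11

d = 11


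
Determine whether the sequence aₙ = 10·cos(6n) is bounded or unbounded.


For all n, -1 ≤ cos(6n) ≤ 1, so -10 ≤ 10·cos(6n) ≤ 10
Lower bound: -10, Upper bound: 10
The sequence IS bounded

Bounded (-10 ≤ aₙ ≤ 10)


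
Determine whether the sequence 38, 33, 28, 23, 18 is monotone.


Differences: -5, -5, -5, -5
All differences < 0 → strictly DECREASING

Monotonically decreasing


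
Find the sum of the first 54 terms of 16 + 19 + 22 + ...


aₙ = 16 + (54-1)×3 = 175
Sₙ = n(a₁+aₙ)/2 = 54×(16+175)/2
= 54×191/2 = 5157

S_54 = 5157


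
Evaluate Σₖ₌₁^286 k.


n(n+1)/2 = 286×287/2 = 82082/2 = 41041

Σk = 41041


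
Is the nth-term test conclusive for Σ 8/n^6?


lim(n→∞) 8/n^6 = 0
lim aₙ = 0 → nth-term test is INCONCLUSIVE
(Need other tests; this is actually a convergent p-series with p=6 > 1)

Inconclusive (lim aₙ = 0; need another test)


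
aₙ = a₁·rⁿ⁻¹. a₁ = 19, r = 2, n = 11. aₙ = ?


aₙ = a₁·r^(n-1)
= 19×2^10
= 19×1024
= 19456

a_11 = 19456


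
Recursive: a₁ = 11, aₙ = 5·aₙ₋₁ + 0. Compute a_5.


Computing step by step:
a_1 = 11
a_2 = 55
a_3 = 275
a_4 = 1375
a_5 = 6875


a_5 = 6875


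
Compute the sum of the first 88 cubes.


n(n+1)/2 = 88×89/2 = 3916
Σk³ = 3916² = 15335056

Σk³ = 15335056


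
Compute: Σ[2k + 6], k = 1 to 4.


Σ(2k+6) = 2·Σk + 6·n
= 2·10 + 6·4
= 20 + 24 = 44

Σ = 44


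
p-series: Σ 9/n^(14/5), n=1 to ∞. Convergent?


p-series test: Σ c/n^p converges if p > 1, diverges if p ≤ 1 (constant c > 0 doesn't affect convergence).
p = 14/5
14/5 > 1 → CONVERGES

Converges (p = 14/5 > 1)


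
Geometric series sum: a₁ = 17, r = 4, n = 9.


Sₙ = 17×(4^9 - 1)/(4 - 1)
= 17×(262144 - 1)/3
= 17×262143/3
= 1485477

S_9 = 1485477


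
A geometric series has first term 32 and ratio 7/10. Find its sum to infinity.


S∞ = a₁/(1-r) = 32/(1 - 7/10)
= 32/(3/10)
= 320/3

S∞ = 320/3


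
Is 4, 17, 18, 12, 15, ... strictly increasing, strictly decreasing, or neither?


Differences: 13, 1, -6, 3
Difference at position 1 is +13 (> 0) but position 3 is -6 (< 0) — sequence both rises and falls
→ NOT monotonic

Not monotonic


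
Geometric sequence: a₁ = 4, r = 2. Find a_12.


aₙ = a₁·r^(n-1)
= 4×2^11
= 4×2048
= 8192

a_12 = 8192


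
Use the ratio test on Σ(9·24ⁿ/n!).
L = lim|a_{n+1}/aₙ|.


aₙ = 9·24^n/n!
a_{n+1}/aₙ = 24^(n+1)/(n+1)! × n!/24^n  (constant 9 cancels)
= 24/(n+1)
L = lim(n→∞) 24/(n+1) = 0
L < 1 → series CONVERGES

Converges (ratio test: L = 0 < 1)


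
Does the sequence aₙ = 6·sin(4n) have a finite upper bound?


For all n, -1 ≤ sin(4n) ≤ 1, so -6 ≤ 6·sin(4n) ≤ 6
Lower bound: -6, Upper bound: 6
The sequence IS bounded

Bounded (-6 ≤ aₙ ≤ 6)


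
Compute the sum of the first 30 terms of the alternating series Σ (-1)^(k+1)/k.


S = 1 - 1/2 + 1/3 - 1/4 + 1/5 - 1/6 + 1/7 - 1/8 ± ...
= 0.6768
(Full series converges to +ln(2) ≈ +0.6931)

S_30 = 0.6768


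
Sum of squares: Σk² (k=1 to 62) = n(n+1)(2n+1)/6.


n = 62
n(n+1)(2n+1)/6 = 62×63×125/6
= 488250/6 = 81375

Σk² = 81375


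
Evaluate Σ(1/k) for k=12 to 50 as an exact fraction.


Σₖ₌12^50 1/k = 1/12 + 1/13 + 1/14 + ... + 1/50
= 4584503288084926883939/3099044504245996706400
≈ 1.4793

Sum = 4584503288084926883939/3099044504245996706400 ≈ 1.4793


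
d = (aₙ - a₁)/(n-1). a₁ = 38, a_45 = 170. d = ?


d = (aₙ - a₁)/(n-1)
= (170 - 38)/(45-1)
= 132/44 = 3

d = 3


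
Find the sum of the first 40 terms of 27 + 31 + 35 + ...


aₙ = 27 + (40-1)×4 = 183
Sₙ = n(a₁+aₙ)/2 = 40×(27+183)/2
= 40×210/2 = 4200

S_40 = 4200


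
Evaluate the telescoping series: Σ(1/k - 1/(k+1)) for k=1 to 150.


Telescoping: adjacent terms cancel.
= 1/1 - 1/151
= 1 - 1/151 = 150/151

Sum = 150/151


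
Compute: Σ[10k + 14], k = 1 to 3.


Σ(10k+14) = 10·Σk + 14·n
= 10·6 + 14·3
= 60 + 42 = 102

Σ = 102


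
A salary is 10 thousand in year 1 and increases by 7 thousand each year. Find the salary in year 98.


aₙ = a₁ + (n-1)d
= 10 + (98-1)×7
= 10 + 679
= 689

a_98 = 689


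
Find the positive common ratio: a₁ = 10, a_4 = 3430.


r^(n-1) = aₙ/a₁
r^3 = 3430/10 = 343
r = 343^(1/3)
= 7

r = 7


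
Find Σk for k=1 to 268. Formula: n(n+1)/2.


n(n+1)/2 = 268×269/2 = 72092/2 = 36046

Σk = 36046


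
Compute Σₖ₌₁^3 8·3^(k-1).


Sₙ = 8×(3^3 - 1)/(3 - 1)
= 8×(27 - 1)/2
= 8×26/2
= 104

S_3 = 104


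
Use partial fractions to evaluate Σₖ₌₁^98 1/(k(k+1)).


1/(k(k+1)) = 1/k - 1/(k+1) (partial fractions)
Telescoping: Σ = 1 - 1/99 = 98/99

Sum = 98/99


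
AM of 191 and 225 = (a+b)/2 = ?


AM = (191 + 225)/2 = 416/2 = 208

AM = 208


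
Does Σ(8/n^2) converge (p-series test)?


p-series test: Σ c/n^p converges if p > 1, diverges if p ≤ 1 (constant c > 0 doesn't affect convergence).
p = 2
2 > 1 → CONVERGES

Converges (p = 2 > 1)


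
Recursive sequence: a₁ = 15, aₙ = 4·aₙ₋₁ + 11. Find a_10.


Computing step by step:
a_1 = 15
a_2 = 71
a_3 = 295
a_4 = 1191
a_5 = 4775
a_6 = 19111
a_7 = 76455
a_8 = 305831
a_9 = 1223335
a_10 = 4893351


a_10 = 4893351


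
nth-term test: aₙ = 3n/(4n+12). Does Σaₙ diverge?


lim(n→∞) 3n/(4n+12) = 3/4 = 3/4  (divide numerator and denominator by n)
lim aₙ = 3/4 ≠ 0 → series DIVERGES

Diverges (lim aₙ = 3/4 ≠ 0)


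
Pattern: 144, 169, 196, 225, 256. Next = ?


Pattern: perfect squares: n²
Terms: 144, 169, 196, 225, 256
Next term = 289

Next term = 289


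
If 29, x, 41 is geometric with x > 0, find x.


GM = √(29×41) = √1189 = 34.4819

GM = 34.4819


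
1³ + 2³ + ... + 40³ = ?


n(n+1)/2 = 40×41/2 = 820
Σk³ = 820² = 672400

Σk³ = 672400


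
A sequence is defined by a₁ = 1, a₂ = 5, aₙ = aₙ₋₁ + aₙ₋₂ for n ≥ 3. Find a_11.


Computing iteratively: 1, 5, 6, 11, 17, 28, 45, 73, 118, 191, 309
a_11 = 309

a_11 = 309


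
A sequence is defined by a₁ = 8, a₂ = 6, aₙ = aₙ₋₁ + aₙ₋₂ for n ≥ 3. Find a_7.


Computing iteratively: 8, 6, 14, 20, 34, 54, 88
a_7 = 88

a_7 = 88


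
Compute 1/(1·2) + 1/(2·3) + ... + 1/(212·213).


1/(k(k+1)) = 1/k - 1/(k+1) (partial fractions)
Telescoping: Σ = 1 - 1/213 = 212/213

Sum = 212/213


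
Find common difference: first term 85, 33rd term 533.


d = (aₙ - a₁)/(n-1)
= (533 - 85)/(33-1)
= 448/32 = 14

d = 14


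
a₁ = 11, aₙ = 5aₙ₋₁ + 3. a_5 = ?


Computing step by step:
a_1 = 11
a_2 = 58
a_3 = 293
a_4 = 1468
a_5 = 7343


a_5 = 7343


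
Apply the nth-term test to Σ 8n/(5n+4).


lim(n→∞) 8n/(5n+4) = 8/5 = 8/5  (divide numerator and denominator by n)
lim aₙ = 8/5 ≠ 0 → series DIVERGES

Diverges (lim aₙ = 8/5 ≠ 0)


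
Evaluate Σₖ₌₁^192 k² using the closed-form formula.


n = 192
n(n+1)(2n+1)/6 = 192×193×385/6
= 14266560/6 = 2377760

Σk² = 2377760


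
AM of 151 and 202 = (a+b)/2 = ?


AM = (151 + 202)/2 = 353/2 = 176.5

AM = 176.5


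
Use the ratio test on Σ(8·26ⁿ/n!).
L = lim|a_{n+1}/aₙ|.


aₙ = 8·26^n/n!
a_{n+1}/aₙ = 26^(n+1)/(n+1)! × n!/26^n  (constant 8 cancels)
= 26/(n+1)
L = lim(n→∞) 26/(n+1) = 0
L < 1 → series CONVERGES

Converges (ratio test: L = 0 < 1)


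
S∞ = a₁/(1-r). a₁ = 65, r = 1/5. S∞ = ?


S∞ = a₁/(1-r) = 65/(1 - 1/5)
= 65/(4/5)
= 325/4

S∞ = 325/4


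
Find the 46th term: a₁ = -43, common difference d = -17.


aₙ = a₁ + (n-1)d
= -43 + (46-1)×-17
= -43 - 765
= -808

a_46 = -808


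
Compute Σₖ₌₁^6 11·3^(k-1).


Sₙ = 11×(3^6 - 1)/(3 - 1)
= 11×(729 - 1)/2
= 11×728/2
= 4004

S_6 = 4004


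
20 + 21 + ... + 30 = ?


Σₖ₌20^30 k = Σₖ₌₁^30 k − Σₖ₌₁^19 k
= 30·31/2 − 19·20/2
= 465 − 190 = 275

Σk = 275


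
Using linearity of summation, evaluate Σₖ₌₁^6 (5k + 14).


Σ(5k+14) = 5·Σk + 14·n
= 5·21 + 14·6
= 105 + 84 = 189

Σ = 189


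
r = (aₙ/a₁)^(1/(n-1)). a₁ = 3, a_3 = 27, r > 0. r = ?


r^(n-1) = aₙ/a₁
r^2 = 27/3 = 9
r = 9^(1/2)
= ±3; taking r > 0 gives r = 3

r = 3


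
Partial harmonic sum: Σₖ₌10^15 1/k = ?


Σₖ₌10^15 1/k = 1/10 + 1/11 + 1/12 + 1/13 + 1/14 + 1/15
= 1959/4004
≈ 0.4893

Sum = 1959/4004 ≈ 0.4893


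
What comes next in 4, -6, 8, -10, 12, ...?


Pattern: alternating sign, magnitude arithmetic (d=2)
Terms: 4, -6, 8, -10, 12
Next term = -14

Next term = -14


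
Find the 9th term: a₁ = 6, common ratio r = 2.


aₙ = a₁·r^(n-1)
= 6×2^8
= 6×256
= 1536

a_9 = 1536


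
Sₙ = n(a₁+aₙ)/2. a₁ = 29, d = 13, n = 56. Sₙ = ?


aₙ = 29 + (56-1)×13 = 744
Sₙ = n(a₁+aₙ)/2 = 56×(29+744)/2
= 56×773/2 = 21644

S_56 = 21644


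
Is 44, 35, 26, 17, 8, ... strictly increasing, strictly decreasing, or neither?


Differences: -9, -9, -9, -9
All differences < 0 → strictly DECREASING

Monotonically decreasing


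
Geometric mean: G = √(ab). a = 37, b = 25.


GM = √(37×25) = √925 = 30.4138

GM = 30.4138


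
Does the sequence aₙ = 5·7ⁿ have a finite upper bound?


aₙ = 5·7ⁿ → as n→∞, aₙ→∞ (since base 7 > 1)
No finite upper bound exists
The sequence is UNBOUNDED

Unbounded (aₙ → ∞ as n → ∞)


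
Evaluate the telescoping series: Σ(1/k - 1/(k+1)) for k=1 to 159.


Telescoping: adjacent terms cancel.
= 1/1 - 1/160
= 1 - 1/160 = 159/160

Sum = 159/160


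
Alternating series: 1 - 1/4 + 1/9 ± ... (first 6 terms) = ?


S = 1 - 1/4 + 1/9 - 1/16 + 1/25 - 1/36
= 0.8108
(Full series converges to +π²/12 ≈ +0.8225)

S_6 = 0.8108


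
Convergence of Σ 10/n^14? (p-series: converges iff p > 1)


p-series test: Σ c/n^p converges if p > 1, diverges if p ≤ 1 (constant c > 0 doesn't affect convergence).
p = 14
14 > 1 → CONVERGES

Converges (p = 14 > 1)


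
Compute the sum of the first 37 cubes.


n(n+1)/2 = 37×38/2 = 703
Σk³ = 703² = 494209

Σk³ = 494209


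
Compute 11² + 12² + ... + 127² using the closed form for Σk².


Σₖ₌11^127 k² = Σₖ₌₁^127 k² − Σₖ₌₁^10 k²
= 127·128·255/6 − 10·11·21/6
= 690880 − 385 = 690495

Σk² = 690495


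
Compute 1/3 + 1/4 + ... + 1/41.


Σₖ₌3^41 1/k = 1/3 + 1/4 + 1/5 + ... + 1/41
= 55819190615098733/19914562703599200
≈ 2.8029

Sum = 55819190615098733/19914562703599200 ≈ 2.8029


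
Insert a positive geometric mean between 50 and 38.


GM = √(50×38) = √1900 = 43.589

GM = 43.589


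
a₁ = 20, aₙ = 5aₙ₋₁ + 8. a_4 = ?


Computing step by step:
a_1 = 20
a_2 = 108
a_3 = 548
a_4 = 2748


a_4 = 2748


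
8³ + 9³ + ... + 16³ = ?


Σₖ₌8^16 k³ = [16·17/2]² − [7·8/2]²
= 18496 − 784 = 17712

Σk³ = 17712


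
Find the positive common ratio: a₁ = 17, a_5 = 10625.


r^(n-1) = aₙ/a₁
r^4 = 10625/17 = 625
r = 625^(1/4)
= ±5; taking r > 0 gives r = 5

r = 5


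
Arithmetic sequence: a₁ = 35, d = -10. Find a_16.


aₙ = a₁ + (n-1)d
= 35 + (16-1)×-10
= 35 - 150
= -115

a_16 = -115


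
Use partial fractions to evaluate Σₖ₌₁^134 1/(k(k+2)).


1/(k(k+2)) = (1/2)·(1/k - 1/(k+2)) (partial fractions)
Telescoping: Σ = (1/2)·(1 + 1/2 - 1/135 - 1/136) = 27269/36720

Sum = 27269/36720


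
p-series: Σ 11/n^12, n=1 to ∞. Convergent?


p-series test: Σ c/n^p converges if p > 1, diverges if p ≤ 1 (constant c > 0 doesn't affect convergence).
p = 12
12 > 1 → CONVERGES

Converges (p = 12 > 1)


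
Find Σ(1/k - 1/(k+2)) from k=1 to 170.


Telescoping with gap 2: two head and two tail terms survive.
= (1 + 1/2) - (1/171 + 1/172)
= 3/2 - 1/171 - 1/172 = 43775/29412

Sum = 43775/29412


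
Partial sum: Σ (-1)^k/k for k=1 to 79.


S = -1 + 1/2 - 1/3 + 1/4 - 1/5 + 1/6 - 1/7 + 1/8 ± ...
= -0.6994
(Full series converges to -ln(2) ≈ -0.6931)

S_79 = -0.6994


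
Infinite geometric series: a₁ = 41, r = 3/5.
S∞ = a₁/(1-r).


S∞ = a₁/(1-r) = 41/(1 - 3/5)
= 41/(2/5)
= 205/2

S∞ = 205/2


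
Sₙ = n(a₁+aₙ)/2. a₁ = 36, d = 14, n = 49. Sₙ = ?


aₙ = 36 + (49-1)×14 = 708
Sₙ = n(a₁+aₙ)/2 = 49×(36+708)/2
= 49×744/2 = 18228

S_49 = 18228


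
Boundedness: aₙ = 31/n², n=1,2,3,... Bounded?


a₁ = 31, a₂ = 31/4, a₃ = 31/9, ...
0 < aₙ ≤ 31 for all n ≥ 1
The sequence IS bounded

Bounded (0 < aₙ ≤ 31)


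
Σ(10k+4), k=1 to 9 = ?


Σ(10k+4) = 10·Σk + 4·n
= 10·45 + 4·9
= 450 + 36 = 486

Σ = 486


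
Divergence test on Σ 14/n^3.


lim(n→∞) 14/n^3 = 0
lim aₙ = 0 → nth-term test is INCONCLUSIVE
(Need other tests; this is actually a convergent p-series with p=3 > 1)

Inconclusive (lim aₙ = 0; need another test)


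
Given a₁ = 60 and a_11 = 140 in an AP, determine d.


d = (aₙ - a₁)/(n-1)
= (140 - 60)/(11-1)
= 80/10 = 8

d = 8


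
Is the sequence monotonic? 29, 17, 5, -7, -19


Differences: -12, -12, -12, -12
All differences < 0 → strictly DECREASING

Monotonically decreasing


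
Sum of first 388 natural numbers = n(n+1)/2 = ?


n(n+1)/2 = 388×389/2 = 150932/2 = 75466

Σk = 75466


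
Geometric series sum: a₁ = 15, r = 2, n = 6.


Sₙ = 15×(2^6 - 1)/(2 - 1)
= 15×(64 - 1)/1
= 15×63/1
= 945

S_6 = 945


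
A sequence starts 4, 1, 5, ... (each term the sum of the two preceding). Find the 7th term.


Computing iteratively: 4, 1, 5, 6, 11, 17, 28
a_7 = 28

a_7 = 28


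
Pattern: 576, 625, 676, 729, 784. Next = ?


Pattern: perfect squares: n²
Terms: 576, 625, 676, 729, 784
Next term = 841

Next term = 841


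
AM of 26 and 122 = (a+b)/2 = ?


AM = (26 + 122)/2 = 148/2 = 74

AM = 74


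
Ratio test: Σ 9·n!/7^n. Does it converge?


aₙ = 9·n!/7^n
a_{n+1}/aₙ = (n+1)!/7^(n+1) × 7^n/n!  (constant 9 cancels)
= (n+1)/7
L = lim(n→∞) (n+1)/7 = ∞
L > 1 → series DIVERGES

Diverges (ratio test: L = ∞ > 1)


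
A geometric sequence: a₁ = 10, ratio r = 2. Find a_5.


aₙ = a₁·r^(n-1)
= 10×2^4
= 10×16
= 160

a_5 = 160


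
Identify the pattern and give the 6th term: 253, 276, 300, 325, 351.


Pattern: triangular numbers: n(n+1)/2
Terms: 253, 276, 300, 325, 351
Next term = 378

Next term = 378


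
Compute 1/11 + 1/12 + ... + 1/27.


Σₖ₌11^27 1/k = 1/11 + 1/12 + 1/13 + ... + 1/27
= 77300755793/80313433200
≈ 0.9625

Sum = 77300755793/80313433200 ≈ 0.9625


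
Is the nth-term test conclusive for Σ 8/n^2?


lim(n→∞) 8/n^2 = 0
lim aₙ = 0 → nth-term test is INCONCLUSIVE
(Need other tests; this is actually a convergent p-series with p=2 > 1)

Inconclusive (lim aₙ = 0; need another test)


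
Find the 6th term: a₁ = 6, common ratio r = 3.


aₙ = a₁·r^(n-1)
= 6×3^5
= 6×243
= 1458

a_6 = 1458


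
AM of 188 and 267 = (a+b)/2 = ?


AM = (188 + 267)/2 = 455/2 = 227.5

AM = 227.5


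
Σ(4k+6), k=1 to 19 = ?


Σ(4k+6) = 4·Σk + 6·n
= 4·190 + 6·19
= 760 + 114 = 874

Σ = 874


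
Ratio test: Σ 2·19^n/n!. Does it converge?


aₙ = 2·19^n/n!
a_{n+1}/aₙ = 19^(n+1)/(n+1)! × n!/19^n  (constant 2 cancels)
= 19/(n+1)
L = lim(n→∞) 19/(n+1) = 0
L < 1 → series CONVERGES

Converges (ratio test: L = 0 < 1)


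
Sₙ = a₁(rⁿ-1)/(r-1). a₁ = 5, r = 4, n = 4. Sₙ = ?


Sₙ = 5×(4^4 - 1)/(4 - 1)
= 5×(256 - 1)/3
= 5×255/3
= 425

S_4 = 425


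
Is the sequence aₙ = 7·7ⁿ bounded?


aₙ = 7·7ⁿ → as n→∞, aₙ→∞ (since base 7 > 1)
No finite upper bound exists
The sequence is UNBOUNDED

Unbounded (aₙ → ∞ as n → ∞)


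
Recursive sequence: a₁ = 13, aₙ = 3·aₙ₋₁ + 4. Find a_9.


Computing step by step:
a_1 = 13
a_2 = 43
a_3 = 133
a_4 = 403
a_5 = 1213
a_6 = 3643
a_7 = 10933
a_8 = 32803
a_9 = 98413


a_9 = 98413


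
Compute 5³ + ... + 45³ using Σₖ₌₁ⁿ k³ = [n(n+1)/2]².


Σₖ₌5^45 k³ = [45·46/2]² − [4·5/2]²
= 1071225 − 100 = 1071125

Σk³ = 1071125


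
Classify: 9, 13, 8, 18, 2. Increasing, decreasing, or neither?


Differences: 4, -5, 10, -16
Difference at position 1 is +4 (> 0) but position 2 is -5 (< 0) — sequence both rises and falls
→ NOT monotonic

Not monotonic


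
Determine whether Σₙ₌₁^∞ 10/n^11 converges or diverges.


p-series test: Σ c/n^p converges if p > 1, diverges if p ≤ 1 (constant c > 0 doesn't affect convergence).
p = 11
11 > 1 → CONVERGES

Converges (p = 11 > 1)


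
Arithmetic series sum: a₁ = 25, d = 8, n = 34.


aₙ = 25 + (34-1)×8 = 289
Sₙ = n(a₁+aₙ)/2 = 34×(25+289)/2
= 34×314/2 = 5338

S_34 = 5338


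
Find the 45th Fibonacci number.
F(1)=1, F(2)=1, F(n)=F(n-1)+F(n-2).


Fibonacci sequence: 1, 1, 2, 3, 5, 8, 13, 21, 34, 55, 89, ...
F(45) = 1134903170

F(45) = 1134903170


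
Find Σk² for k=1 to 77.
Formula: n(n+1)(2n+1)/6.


n = 77
n(n+1)(2n+1)/6 = 77×78×155/6
= 930930/6 = 155155

Σk² = 155155


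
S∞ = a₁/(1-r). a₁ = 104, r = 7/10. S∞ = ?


S∞ = a₁/(1-r) = 104/(1 - 7/10)
= 104/(3/10)
= 1040/3

S∞ = 1040/3


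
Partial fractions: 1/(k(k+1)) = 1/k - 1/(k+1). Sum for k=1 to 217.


1/(k(k+1)) = 1/k - 1/(k+1) (partial fractions)
Telescoping: Σ = 1 - 1/218 = 217/218

Sum = 217/218


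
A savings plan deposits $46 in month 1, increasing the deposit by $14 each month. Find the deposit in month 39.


aₙ = a₁ + (n-1)d
= 46 + (39-1)×14
= 46 + 532
= 578

a_39 = 578


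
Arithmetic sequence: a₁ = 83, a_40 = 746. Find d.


d = (aₙ - a₁)/(n-1)
= (746 - 83)/(40-1)
= 663/39 = 17

d = 17


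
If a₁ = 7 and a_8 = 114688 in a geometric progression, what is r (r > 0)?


r^(n-1) = aₙ/a₁
r^7 = 114688/7 = 16384
r = 16384^(1/7)
= 4

r = 4


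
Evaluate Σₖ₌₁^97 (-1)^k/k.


S = -1 + 1/2 - 1/3 + 1/4 - 1/5 + 1/6 - 1/7 + 1/8 ± ...
= -0.6983
(Full series converges to -ln(2) ≈ -0.6931)

S_97 = -0.6983


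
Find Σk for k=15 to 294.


Σₖ₌15^294 k = Σₖ₌₁^294 k − Σₖ₌₁^14 k
= 294·295/2 − 14·15/2
= 43365 − 105 = 43260

Σk = 43260


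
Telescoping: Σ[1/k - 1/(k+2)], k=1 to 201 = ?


Telescoping with gap 2: two head and two tail terms survive.
= (1 + 1/2) - (1/202 + 1/203)
= 3/2 - 1/202 - 1/203 = 30552/20503

Sum = 30552/20503


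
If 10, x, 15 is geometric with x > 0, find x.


GM = √(10×15) = √150 = 12.2474

GM = 12.2474


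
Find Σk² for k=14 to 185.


Σₖ₌14^185 k² = Σₖ₌₁^185 k² − Σₖ₌₁^13 k²
= 185·186·371/6 − 13·14·27/6
= 2127685 − 819 = 2126866

Σk² = 2126866


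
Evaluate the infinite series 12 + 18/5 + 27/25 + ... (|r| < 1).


S∞ = a₁/(1-r) = 12/(1 - 3/10)
= 12/(7/10)
= 120/7

S∞ = 120/7


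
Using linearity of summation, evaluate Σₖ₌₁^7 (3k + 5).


Σ(3k+5) = 3·Σk + 5·n
= 3·28 + 5·7
= 84 + 35 = 119

Σ = 119


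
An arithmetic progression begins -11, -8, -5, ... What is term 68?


aₙ = a₁ + (n-1)d
= -11 + (68-1)×3
= -11 + 201
= 190

a_68 = 190


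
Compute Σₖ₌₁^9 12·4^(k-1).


Sₙ = 12×(4^9 - 1)/(4 - 1)
= 12×(262144 - 1)/3
= 12×262143/3
= 1048572

S_9 = 1048572


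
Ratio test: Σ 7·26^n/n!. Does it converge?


aₙ = 7·26^n/n!
a_{n+1}/aₙ = 26^(n+1)/(n+1)! × n!/26^n  (constant 7 cancels)
= 26/(n+1)
L = lim(n→∞) 26/(n+1) = 0
L < 1 → series CONVERGES

Converges (ratio test: L = 0 < 1)


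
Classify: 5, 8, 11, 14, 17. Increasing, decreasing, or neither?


Differences: 3, 3, 3, 3
All differences > 0 → strictly INCREASING

Monotonically increasing


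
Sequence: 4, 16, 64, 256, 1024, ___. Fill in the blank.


Pattern: geometric (r=4)
Terms: 4, 16, 64, 256, 1024
Next term = 4096

Next term = 4096


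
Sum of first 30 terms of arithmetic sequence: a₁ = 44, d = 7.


aₙ = 44 + (30-1)×7 = 247
Sₙ = n(a₁+aₙ)/2 = 30×(44+247)/2
= 30×291/2 = 4365

S_30 = 4365


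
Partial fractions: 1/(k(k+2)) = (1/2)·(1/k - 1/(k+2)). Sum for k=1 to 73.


1/(k(k+2)) = (1/2)·(1/k - 1/(k+2)) (partial fractions)
Telescoping: Σ = (1/2)·(1 + 1/2 - 1/74 - 1/75) = 2044/2775

Sum = 2044/2775


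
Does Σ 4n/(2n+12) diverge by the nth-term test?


lim(n→∞) 4n/(2n+12) = 4/2 = 2  (divide numerator and denominator by n)
lim aₙ = 2 ≠ 0 → series DIVERGES

Diverges (lim aₙ = 2 ≠ 0)


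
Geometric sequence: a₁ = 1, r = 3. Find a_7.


aₙ = a₁·r^(n-1)
= 1×3^6
= 1×729
= 729

a_7 = 729


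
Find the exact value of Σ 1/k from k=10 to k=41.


Σₖ₌10^41 1/k = 1/10 + 1/11 + 1/12 + ... + 1/41
= 4193338427193599/2844937529085600
≈ 1.474

Sum = 4193338427193599/2844937529085600 ≈ 1.474


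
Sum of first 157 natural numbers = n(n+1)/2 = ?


n(n+1)/2 = 157×158/2 = 24806/2 = 12403

Σk = 12403


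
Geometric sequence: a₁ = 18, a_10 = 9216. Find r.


r^(n-1) = aₙ/a₁
r^9 = 9216/18 = 512
r = 512^(1/9)
= 2

r = 2


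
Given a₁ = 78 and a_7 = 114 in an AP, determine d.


d = (aₙ - a₁)/(n-1)
= (114 - 78)/(7-1)
= 36/6 = 6

d = 6


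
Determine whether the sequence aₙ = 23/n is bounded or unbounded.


a₁ = 23, a₂ = 23/2, a₃ = 23/3, ...
0 < aₙ ≤ 23 for all n ≥ 1
Lower bound: 0, Upper bound: 23
The sequence IS bounded

Bounded (0 < aₙ ≤ 23)


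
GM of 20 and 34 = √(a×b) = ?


GM = √(20×34) = √680 = 26.0768

GM = 26.0768


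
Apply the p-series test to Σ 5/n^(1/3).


p-series test: Σ c/n^p converges if p > 1, diverges if p ≤ 1 (constant c > 0 doesn't affect convergence).
p = 1/3
1/3 ≤ 1 → DIVERGES

Diverges (p = 1/3 ≤ 1)


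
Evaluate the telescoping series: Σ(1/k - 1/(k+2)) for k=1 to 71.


Telescoping with gap 2: two head and two tail terms survive.
= (1 + 1/2) - (1/72 + 1/73)
= 3/2 - 1/72 - 1/73 = 7739/5256

Sum = 7739/5256


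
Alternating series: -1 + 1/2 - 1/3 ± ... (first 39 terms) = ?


S = -1 + 1/2 - 1/3 + 1/4 - 1/5 + 1/6 - 1/7 + 1/8 ± ...
= -0.7058
(Full series converges to -ln(2) ≈ -0.6931)

S_39 = -0.7058


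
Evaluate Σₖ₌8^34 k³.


Σₖ₌8^34 k³ = [34·35/2]² − [7·8/2]²
= 354025 − 784 = 353241

Σk³ = 353241


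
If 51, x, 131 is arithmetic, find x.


AM = (51 + 131)/2 = 182/2 = 91

AM = 91


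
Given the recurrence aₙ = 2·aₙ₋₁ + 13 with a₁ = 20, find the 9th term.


Computing step by step:
a_1 = 20
a_2 = 53
a_3 = 119
a_4 = 251
a_5 = 515
a_6 = 1043
a_7 = 2099
a_8 = 4211
a_9 = 8435


a_9 = 8435


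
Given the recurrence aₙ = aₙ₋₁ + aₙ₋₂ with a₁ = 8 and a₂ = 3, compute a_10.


Computing iteratively: 8, 3, 11, 14, 25, 39, 64, 103, 167, 270
a_10 = 270

a_10 = 270


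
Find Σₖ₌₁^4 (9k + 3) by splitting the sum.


Σ(9k+3) = 9·Σk + 3·n
= 9·10 + 3·4
= 90 + 12 = 102

Σ = 102


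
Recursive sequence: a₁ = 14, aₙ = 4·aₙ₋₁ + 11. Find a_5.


Computing step by step:
a_1 = 14
a_2 = 67
a_3 = 279
a_4 = 1127
a_5 = 4519


a_5 = 4519


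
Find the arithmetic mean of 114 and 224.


AM = (114 + 224)/2 = 338/2 = 169

AM = 169


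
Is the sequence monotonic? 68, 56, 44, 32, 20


Differences: -12, -12, -12, -12
All differences < 0 → strictly DECREASING

Monotonically decreasing


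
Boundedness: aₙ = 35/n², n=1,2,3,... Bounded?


a₁ = 35, a₂ = 35/4, a₃ = 35/9, ...
0 < aₙ ≤ 35 for all n ≥ 1
The sequence IS bounded

Bounded (0 < aₙ ≤ 35)


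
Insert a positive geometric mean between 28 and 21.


GM = √(28×21) = √588 = 24.2487

GM = 24.2487
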